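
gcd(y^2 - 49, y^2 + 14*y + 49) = y + 7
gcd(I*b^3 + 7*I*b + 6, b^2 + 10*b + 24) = 1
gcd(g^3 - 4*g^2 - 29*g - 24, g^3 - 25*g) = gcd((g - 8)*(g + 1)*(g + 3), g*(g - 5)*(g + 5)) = 1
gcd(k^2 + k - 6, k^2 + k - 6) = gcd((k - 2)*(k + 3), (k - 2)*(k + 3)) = k^2 + k - 6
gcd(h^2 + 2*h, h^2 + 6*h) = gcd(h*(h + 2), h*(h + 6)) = h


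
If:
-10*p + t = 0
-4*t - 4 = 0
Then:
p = -1/10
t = -1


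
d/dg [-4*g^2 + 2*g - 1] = 2 - 8*g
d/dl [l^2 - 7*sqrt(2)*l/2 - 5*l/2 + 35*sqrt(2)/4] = 2*l - 7*sqrt(2)/2 - 5/2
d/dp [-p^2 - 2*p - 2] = -2*p - 2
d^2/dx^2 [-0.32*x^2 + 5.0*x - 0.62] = -0.640000000000000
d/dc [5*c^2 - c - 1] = 10*c - 1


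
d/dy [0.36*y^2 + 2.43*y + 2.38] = 0.72*y + 2.43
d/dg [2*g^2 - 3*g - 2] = 4*g - 3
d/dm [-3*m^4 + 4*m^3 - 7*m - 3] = -12*m^3 + 12*m^2 - 7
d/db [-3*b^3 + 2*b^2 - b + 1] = -9*b^2 + 4*b - 1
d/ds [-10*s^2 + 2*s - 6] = 2 - 20*s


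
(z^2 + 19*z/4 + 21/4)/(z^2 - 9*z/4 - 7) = (z + 3)/(z - 4)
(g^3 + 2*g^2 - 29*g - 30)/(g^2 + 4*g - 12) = (g^2 - 4*g - 5)/(g - 2)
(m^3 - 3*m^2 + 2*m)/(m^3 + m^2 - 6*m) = (m - 1)/(m + 3)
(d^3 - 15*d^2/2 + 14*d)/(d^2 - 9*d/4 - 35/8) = 4*d*(d - 4)/(4*d + 5)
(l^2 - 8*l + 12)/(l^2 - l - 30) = (l - 2)/(l + 5)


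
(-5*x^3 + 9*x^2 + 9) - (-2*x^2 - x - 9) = -5*x^3 + 11*x^2 + x + 18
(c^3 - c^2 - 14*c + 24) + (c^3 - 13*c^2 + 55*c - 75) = 2*c^3 - 14*c^2 + 41*c - 51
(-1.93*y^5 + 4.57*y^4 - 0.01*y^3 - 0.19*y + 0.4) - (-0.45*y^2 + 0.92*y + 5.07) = -1.93*y^5 + 4.57*y^4 - 0.01*y^3 + 0.45*y^2 - 1.11*y - 4.67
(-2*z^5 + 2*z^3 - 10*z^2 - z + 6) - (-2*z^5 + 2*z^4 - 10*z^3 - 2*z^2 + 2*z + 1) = -2*z^4 + 12*z^3 - 8*z^2 - 3*z + 5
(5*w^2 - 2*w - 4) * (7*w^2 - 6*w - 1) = 35*w^4 - 44*w^3 - 21*w^2 + 26*w + 4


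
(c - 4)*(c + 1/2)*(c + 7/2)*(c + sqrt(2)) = c^4 + sqrt(2)*c^3 - 57*c^2/4 - 57*sqrt(2)*c/4 - 7*c - 7*sqrt(2)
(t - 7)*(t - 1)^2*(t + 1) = t^4 - 8*t^3 + 6*t^2 + 8*t - 7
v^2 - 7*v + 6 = (v - 6)*(v - 1)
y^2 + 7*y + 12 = (y + 3)*(y + 4)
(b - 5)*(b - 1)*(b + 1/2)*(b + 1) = b^4 - 9*b^3/2 - 7*b^2/2 + 9*b/2 + 5/2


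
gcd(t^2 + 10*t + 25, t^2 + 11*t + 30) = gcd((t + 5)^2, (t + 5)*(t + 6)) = t + 5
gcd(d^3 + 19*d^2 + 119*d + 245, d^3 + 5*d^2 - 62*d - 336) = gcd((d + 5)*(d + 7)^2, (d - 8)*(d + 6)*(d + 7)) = d + 7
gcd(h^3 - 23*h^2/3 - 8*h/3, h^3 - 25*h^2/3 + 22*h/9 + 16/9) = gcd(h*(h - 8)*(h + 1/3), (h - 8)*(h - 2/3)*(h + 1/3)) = h^2 - 23*h/3 - 8/3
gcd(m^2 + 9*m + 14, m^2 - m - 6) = m + 2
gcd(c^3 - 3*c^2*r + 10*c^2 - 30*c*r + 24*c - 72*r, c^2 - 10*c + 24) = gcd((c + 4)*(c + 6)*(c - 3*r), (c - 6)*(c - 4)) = 1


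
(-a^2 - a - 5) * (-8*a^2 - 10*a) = 8*a^4 + 18*a^3 + 50*a^2 + 50*a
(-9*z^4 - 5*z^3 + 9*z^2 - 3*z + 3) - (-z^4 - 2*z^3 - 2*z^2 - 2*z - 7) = -8*z^4 - 3*z^3 + 11*z^2 - z + 10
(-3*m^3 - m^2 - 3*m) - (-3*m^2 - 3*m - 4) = -3*m^3 + 2*m^2 + 4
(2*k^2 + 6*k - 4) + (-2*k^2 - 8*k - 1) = -2*k - 5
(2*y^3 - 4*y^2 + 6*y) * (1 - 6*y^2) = -12*y^5 + 24*y^4 - 34*y^3 - 4*y^2 + 6*y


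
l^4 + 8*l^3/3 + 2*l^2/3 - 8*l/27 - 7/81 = (l - 1/3)*(l + 1/3)^2*(l + 7/3)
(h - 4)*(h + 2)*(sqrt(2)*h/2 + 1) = sqrt(2)*h^3/2 - sqrt(2)*h^2 + h^2 - 4*sqrt(2)*h - 2*h - 8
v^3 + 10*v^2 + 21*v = v*(v + 3)*(v + 7)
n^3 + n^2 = n^2*(n + 1)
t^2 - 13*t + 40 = (t - 8)*(t - 5)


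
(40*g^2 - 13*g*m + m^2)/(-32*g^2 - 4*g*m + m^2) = (-5*g + m)/(4*g + m)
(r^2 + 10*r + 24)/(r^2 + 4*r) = (r + 6)/r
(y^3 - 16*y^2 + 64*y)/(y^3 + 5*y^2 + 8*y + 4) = y*(y^2 - 16*y + 64)/(y^3 + 5*y^2 + 8*y + 4)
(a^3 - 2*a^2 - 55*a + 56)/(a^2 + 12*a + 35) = (a^2 - 9*a + 8)/(a + 5)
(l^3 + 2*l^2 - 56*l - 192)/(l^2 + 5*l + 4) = (l^2 - 2*l - 48)/(l + 1)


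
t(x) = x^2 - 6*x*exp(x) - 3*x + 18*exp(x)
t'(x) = -6*x*exp(x) + 2*x + 12*exp(x) - 3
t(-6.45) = 61.04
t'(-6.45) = -15.82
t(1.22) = 34.00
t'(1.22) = 15.29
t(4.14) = -424.85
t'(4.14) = -801.11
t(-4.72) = 36.85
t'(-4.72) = -12.08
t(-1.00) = 12.83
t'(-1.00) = 1.62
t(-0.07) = 17.39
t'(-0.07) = 8.44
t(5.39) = -3130.49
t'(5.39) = -4450.82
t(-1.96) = 13.91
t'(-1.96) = -3.57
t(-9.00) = 108.01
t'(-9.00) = -20.99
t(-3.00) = 19.79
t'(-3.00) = -7.51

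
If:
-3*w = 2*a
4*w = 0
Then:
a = 0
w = 0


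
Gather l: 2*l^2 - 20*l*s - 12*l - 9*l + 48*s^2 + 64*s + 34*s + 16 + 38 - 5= 2*l^2 + l*(-20*s - 21) + 48*s^2 + 98*s + 49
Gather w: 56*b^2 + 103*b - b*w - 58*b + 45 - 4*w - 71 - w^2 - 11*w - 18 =56*b^2 + 45*b - w^2 + w*(-b - 15) - 44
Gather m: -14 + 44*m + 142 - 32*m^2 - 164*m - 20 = -32*m^2 - 120*m + 108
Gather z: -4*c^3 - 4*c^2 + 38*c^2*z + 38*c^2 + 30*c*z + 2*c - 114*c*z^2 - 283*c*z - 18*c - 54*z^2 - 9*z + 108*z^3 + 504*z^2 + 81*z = -4*c^3 + 34*c^2 - 16*c + 108*z^3 + z^2*(450 - 114*c) + z*(38*c^2 - 253*c + 72)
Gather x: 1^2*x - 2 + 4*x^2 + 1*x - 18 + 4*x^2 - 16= 8*x^2 + 2*x - 36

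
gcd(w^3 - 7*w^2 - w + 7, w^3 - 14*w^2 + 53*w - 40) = w - 1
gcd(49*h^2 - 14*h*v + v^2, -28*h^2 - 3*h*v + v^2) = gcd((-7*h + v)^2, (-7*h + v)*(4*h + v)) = -7*h + v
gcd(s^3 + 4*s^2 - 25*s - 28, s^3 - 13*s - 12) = s^2 - 3*s - 4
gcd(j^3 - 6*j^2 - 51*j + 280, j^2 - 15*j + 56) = j - 8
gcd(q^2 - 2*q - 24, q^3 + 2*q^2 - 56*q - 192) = q + 4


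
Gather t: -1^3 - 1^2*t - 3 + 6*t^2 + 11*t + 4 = 6*t^2 + 10*t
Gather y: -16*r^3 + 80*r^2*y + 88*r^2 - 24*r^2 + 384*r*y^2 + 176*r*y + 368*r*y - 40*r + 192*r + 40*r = -16*r^3 + 64*r^2 + 384*r*y^2 + 192*r + y*(80*r^2 + 544*r)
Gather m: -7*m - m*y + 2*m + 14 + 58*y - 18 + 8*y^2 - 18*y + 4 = m*(-y - 5) + 8*y^2 + 40*y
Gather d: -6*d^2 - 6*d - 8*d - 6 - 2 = -6*d^2 - 14*d - 8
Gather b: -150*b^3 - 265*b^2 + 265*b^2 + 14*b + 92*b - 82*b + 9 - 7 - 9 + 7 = -150*b^3 + 24*b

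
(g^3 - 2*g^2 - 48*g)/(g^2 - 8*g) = g + 6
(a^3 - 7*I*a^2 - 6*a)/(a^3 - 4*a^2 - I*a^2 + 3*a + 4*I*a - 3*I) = a*(a - 6*I)/(a^2 - 4*a + 3)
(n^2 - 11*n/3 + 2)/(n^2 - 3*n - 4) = (-n^2 + 11*n/3 - 2)/(-n^2 + 3*n + 4)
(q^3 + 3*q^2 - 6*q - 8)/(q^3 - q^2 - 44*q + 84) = (q^2 + 5*q + 4)/(q^2 + q - 42)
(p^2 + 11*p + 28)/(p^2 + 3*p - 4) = (p + 7)/(p - 1)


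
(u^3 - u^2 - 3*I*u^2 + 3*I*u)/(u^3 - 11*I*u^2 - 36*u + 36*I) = u*(u - 1)/(u^2 - 8*I*u - 12)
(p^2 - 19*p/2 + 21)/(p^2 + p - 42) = (p - 7/2)/(p + 7)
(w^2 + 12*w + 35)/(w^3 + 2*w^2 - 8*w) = (w^2 + 12*w + 35)/(w*(w^2 + 2*w - 8))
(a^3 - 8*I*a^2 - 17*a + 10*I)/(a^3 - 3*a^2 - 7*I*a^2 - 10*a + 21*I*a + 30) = (a - I)/(a - 3)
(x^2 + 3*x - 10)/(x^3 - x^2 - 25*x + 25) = (x - 2)/(x^2 - 6*x + 5)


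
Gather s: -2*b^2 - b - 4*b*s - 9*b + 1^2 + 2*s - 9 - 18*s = -2*b^2 - 10*b + s*(-4*b - 16) - 8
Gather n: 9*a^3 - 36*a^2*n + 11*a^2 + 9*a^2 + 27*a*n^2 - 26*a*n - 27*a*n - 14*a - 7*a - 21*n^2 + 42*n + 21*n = 9*a^3 + 20*a^2 - 21*a + n^2*(27*a - 21) + n*(-36*a^2 - 53*a + 63)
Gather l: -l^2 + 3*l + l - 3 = -l^2 + 4*l - 3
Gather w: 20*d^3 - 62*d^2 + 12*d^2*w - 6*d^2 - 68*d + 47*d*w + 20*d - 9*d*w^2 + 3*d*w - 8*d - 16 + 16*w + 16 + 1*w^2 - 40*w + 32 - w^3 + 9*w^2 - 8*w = 20*d^3 - 68*d^2 - 56*d - w^3 + w^2*(10 - 9*d) + w*(12*d^2 + 50*d - 32) + 32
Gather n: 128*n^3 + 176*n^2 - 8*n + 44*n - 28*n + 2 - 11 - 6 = 128*n^3 + 176*n^2 + 8*n - 15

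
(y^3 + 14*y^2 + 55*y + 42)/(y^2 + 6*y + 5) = (y^2 + 13*y + 42)/(y + 5)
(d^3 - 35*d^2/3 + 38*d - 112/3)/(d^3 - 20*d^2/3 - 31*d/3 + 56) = (d - 2)/(d + 3)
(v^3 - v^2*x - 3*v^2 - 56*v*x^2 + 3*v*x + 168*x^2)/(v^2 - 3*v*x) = (v^3 - v^2*x - 3*v^2 - 56*v*x^2 + 3*v*x + 168*x^2)/(v*(v - 3*x))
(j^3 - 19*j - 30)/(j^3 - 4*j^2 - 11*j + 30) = (j + 2)/(j - 2)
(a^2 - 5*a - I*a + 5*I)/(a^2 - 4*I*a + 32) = (a^2 - 5*a - I*a + 5*I)/(a^2 - 4*I*a + 32)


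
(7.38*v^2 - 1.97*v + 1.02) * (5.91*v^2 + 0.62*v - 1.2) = 43.6158*v^4 - 7.0671*v^3 - 4.0492*v^2 + 2.9964*v - 1.224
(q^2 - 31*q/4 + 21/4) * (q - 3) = q^3 - 43*q^2/4 + 57*q/2 - 63/4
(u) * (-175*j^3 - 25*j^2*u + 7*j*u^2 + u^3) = -175*j^3*u - 25*j^2*u^2 + 7*j*u^3 + u^4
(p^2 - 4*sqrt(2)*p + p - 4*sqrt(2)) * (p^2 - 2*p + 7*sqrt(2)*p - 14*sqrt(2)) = p^4 - p^3 + 3*sqrt(2)*p^3 - 58*p^2 - 3*sqrt(2)*p^2 - 6*sqrt(2)*p + 56*p + 112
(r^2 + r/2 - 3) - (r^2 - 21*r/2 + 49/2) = 11*r - 55/2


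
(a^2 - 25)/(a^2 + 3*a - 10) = (a - 5)/(a - 2)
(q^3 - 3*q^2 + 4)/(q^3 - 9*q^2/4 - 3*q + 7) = 4*(q + 1)/(4*q + 7)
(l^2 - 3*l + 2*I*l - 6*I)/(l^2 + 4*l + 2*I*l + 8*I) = (l - 3)/(l + 4)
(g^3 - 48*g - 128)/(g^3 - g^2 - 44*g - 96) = (g + 4)/(g + 3)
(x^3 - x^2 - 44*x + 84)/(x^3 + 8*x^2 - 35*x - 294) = (x - 2)/(x + 7)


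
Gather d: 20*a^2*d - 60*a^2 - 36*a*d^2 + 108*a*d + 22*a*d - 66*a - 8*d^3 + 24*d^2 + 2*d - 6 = -60*a^2 - 66*a - 8*d^3 + d^2*(24 - 36*a) + d*(20*a^2 + 130*a + 2) - 6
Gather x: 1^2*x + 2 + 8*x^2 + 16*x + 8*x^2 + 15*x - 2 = 16*x^2 + 32*x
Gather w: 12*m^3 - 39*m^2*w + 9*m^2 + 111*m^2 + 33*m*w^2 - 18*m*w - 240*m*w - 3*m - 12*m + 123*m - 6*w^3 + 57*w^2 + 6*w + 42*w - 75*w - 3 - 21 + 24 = 12*m^3 + 120*m^2 + 108*m - 6*w^3 + w^2*(33*m + 57) + w*(-39*m^2 - 258*m - 27)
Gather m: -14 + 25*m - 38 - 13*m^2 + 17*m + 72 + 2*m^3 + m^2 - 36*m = 2*m^3 - 12*m^2 + 6*m + 20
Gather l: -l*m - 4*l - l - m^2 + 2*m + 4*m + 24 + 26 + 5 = l*(-m - 5) - m^2 + 6*m + 55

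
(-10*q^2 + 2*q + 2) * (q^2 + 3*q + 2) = -10*q^4 - 28*q^3 - 12*q^2 + 10*q + 4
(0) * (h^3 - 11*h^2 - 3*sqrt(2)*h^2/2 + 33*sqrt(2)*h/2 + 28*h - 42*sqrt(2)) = 0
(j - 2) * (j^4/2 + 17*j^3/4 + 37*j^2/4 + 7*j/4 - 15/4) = j^5/2 + 13*j^4/4 + 3*j^3/4 - 67*j^2/4 - 29*j/4 + 15/2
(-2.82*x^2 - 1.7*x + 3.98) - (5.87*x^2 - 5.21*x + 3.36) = -8.69*x^2 + 3.51*x + 0.62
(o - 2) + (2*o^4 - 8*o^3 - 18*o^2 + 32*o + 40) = 2*o^4 - 8*o^3 - 18*o^2 + 33*o + 38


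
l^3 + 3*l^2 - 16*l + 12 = (l - 2)*(l - 1)*(l + 6)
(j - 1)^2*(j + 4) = j^3 + 2*j^2 - 7*j + 4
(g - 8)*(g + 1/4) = g^2 - 31*g/4 - 2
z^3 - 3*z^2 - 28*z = z*(z - 7)*(z + 4)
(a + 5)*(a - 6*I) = a^2 + 5*a - 6*I*a - 30*I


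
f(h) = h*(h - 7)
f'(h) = 2*h - 7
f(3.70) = -12.21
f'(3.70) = 0.40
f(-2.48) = 23.51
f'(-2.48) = -11.96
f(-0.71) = 5.47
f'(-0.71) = -8.42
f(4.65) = -10.93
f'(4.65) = 2.30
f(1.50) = -8.25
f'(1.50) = -4.00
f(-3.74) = 40.17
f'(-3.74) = -14.48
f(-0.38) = 2.80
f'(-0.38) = -7.76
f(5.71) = -7.37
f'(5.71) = 4.42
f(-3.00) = 30.00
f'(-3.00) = -13.00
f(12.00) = 60.00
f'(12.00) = 17.00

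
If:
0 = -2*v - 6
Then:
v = -3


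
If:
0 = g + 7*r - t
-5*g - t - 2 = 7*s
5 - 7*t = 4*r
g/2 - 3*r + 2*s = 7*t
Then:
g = -4204/803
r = 631/803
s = 2743/803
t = 213/803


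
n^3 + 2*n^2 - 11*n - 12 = (n - 3)*(n + 1)*(n + 4)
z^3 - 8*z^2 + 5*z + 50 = (z - 5)^2*(z + 2)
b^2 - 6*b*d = b*(b - 6*d)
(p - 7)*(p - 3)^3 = p^4 - 16*p^3 + 90*p^2 - 216*p + 189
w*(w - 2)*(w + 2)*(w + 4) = w^4 + 4*w^3 - 4*w^2 - 16*w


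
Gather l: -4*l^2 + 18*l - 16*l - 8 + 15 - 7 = -4*l^2 + 2*l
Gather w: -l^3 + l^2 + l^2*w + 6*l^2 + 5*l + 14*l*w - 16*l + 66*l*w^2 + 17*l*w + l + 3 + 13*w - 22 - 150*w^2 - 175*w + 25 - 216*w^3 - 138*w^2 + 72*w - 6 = -l^3 + 7*l^2 - 10*l - 216*w^3 + w^2*(66*l - 288) + w*(l^2 + 31*l - 90)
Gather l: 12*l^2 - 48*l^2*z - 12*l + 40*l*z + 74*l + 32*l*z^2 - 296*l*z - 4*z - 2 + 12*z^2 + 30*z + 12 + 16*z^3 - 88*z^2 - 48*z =l^2*(12 - 48*z) + l*(32*z^2 - 256*z + 62) + 16*z^3 - 76*z^2 - 22*z + 10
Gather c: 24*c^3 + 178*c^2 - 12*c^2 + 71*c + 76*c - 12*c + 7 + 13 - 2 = 24*c^3 + 166*c^2 + 135*c + 18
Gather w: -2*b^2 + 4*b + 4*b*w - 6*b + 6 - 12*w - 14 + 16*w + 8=-2*b^2 - 2*b + w*(4*b + 4)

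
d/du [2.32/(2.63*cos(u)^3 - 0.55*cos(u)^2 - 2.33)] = (18.3048*cos(u) - 2.552)*sin(u)*cos(u)/(-2.63*cos(u)^3 + 0.55*cos(u)^2 + 2.33)^2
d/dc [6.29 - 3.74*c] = -3.74000000000000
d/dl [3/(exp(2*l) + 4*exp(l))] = 6*(-exp(l) - 2)*exp(-l)/(exp(l) + 4)^2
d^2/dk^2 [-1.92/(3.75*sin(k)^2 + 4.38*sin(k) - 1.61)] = (108.0*sin(k)^4 + 94.608*sin(k)^3 - 78.797952*sin(k)^2 - 175.676544*sin(k) - 96.852096)/(3.75*sin(k)^2 + 4.38*sin(k) - 1.61)^3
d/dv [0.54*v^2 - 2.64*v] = 1.08*v - 2.64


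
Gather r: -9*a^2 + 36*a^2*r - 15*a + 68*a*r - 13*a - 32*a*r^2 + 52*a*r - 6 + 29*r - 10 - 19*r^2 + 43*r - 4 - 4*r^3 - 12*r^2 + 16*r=-9*a^2 - 28*a - 4*r^3 + r^2*(-32*a - 31) + r*(36*a^2 + 120*a + 88) - 20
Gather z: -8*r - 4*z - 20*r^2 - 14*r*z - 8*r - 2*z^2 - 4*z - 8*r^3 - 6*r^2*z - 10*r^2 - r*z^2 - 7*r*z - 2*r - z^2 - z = -8*r^3 - 30*r^2 - 18*r + z^2*(-r - 3) + z*(-6*r^2 - 21*r - 9)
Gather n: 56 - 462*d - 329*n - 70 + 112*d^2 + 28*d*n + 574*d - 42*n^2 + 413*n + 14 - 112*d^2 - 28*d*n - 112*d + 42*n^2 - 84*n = 0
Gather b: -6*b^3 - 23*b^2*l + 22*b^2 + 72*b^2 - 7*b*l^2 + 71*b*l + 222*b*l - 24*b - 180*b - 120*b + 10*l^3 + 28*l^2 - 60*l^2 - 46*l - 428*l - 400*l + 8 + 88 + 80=-6*b^3 + b^2*(94 - 23*l) + b*(-7*l^2 + 293*l - 324) + 10*l^3 - 32*l^2 - 874*l + 176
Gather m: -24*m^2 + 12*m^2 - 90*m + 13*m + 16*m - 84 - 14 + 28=-12*m^2 - 61*m - 70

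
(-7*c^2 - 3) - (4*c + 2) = -7*c^2 - 4*c - 5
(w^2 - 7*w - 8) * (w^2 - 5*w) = w^4 - 12*w^3 + 27*w^2 + 40*w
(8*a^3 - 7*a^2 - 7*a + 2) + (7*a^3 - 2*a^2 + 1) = 15*a^3 - 9*a^2 - 7*a + 3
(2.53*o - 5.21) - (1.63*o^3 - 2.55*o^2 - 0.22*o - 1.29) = -1.63*o^3 + 2.55*o^2 + 2.75*o - 3.92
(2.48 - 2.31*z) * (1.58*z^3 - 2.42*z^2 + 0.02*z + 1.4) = -3.6498*z^4 + 9.5086*z^3 - 6.0478*z^2 - 3.1844*z + 3.472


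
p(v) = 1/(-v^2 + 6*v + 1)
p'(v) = (2*v - 6)/(-v^2 + 6*v + 1)^2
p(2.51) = 0.10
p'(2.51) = -0.01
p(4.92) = 0.16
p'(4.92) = 0.10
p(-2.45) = -0.05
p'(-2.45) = -0.03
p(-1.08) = -0.15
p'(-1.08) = -0.18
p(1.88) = 0.11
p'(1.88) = -0.03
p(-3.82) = -0.03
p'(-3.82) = -0.01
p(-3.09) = -0.04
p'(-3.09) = -0.02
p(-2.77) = -0.04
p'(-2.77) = -0.02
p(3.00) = 0.10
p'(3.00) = 0.00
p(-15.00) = 0.00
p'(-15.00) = 0.00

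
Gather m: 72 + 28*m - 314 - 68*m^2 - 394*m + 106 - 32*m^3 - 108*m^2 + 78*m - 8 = -32*m^3 - 176*m^2 - 288*m - 144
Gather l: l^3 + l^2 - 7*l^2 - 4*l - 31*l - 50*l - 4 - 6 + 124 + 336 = l^3 - 6*l^2 - 85*l + 450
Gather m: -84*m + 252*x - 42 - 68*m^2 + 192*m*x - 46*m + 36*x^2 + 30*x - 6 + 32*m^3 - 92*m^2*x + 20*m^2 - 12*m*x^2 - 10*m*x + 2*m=32*m^3 + m^2*(-92*x - 48) + m*(-12*x^2 + 182*x - 128) + 36*x^2 + 282*x - 48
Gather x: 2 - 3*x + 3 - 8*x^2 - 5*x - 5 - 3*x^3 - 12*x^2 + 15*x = -3*x^3 - 20*x^2 + 7*x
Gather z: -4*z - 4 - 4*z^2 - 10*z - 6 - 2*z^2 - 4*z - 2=-6*z^2 - 18*z - 12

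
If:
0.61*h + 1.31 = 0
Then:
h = -2.15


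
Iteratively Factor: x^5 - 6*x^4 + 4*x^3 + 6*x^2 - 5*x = (x + 1)*(x^4 - 7*x^3 + 11*x^2 - 5*x) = x*(x + 1)*(x^3 - 7*x^2 + 11*x - 5) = x*(x - 5)*(x + 1)*(x^2 - 2*x + 1) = x*(x - 5)*(x - 1)*(x + 1)*(x - 1)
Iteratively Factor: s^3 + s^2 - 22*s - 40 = (s - 5)*(s^2 + 6*s + 8) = (s - 5)*(s + 2)*(s + 4)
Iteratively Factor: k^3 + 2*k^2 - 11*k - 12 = (k + 1)*(k^2 + k - 12) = (k + 1)*(k + 4)*(k - 3)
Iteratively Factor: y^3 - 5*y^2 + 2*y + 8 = (y + 1)*(y^2 - 6*y + 8) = (y - 2)*(y + 1)*(y - 4)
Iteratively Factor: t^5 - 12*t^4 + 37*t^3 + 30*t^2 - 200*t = (t - 4)*(t^4 - 8*t^3 + 5*t^2 + 50*t) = (t - 4)*(t + 2)*(t^3 - 10*t^2 + 25*t) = t*(t - 4)*(t + 2)*(t^2 - 10*t + 25) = t*(t - 5)*(t - 4)*(t + 2)*(t - 5)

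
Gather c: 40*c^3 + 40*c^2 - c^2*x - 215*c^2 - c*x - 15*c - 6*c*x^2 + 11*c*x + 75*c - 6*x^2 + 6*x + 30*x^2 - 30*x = 40*c^3 + c^2*(-x - 175) + c*(-6*x^2 + 10*x + 60) + 24*x^2 - 24*x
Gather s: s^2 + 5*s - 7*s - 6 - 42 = s^2 - 2*s - 48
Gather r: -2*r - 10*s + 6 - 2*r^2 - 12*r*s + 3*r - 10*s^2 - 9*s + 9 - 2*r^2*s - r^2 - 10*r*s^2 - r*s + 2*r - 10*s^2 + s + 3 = r^2*(-2*s - 3) + r*(-10*s^2 - 13*s + 3) - 20*s^2 - 18*s + 18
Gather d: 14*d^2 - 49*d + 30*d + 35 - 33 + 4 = 14*d^2 - 19*d + 6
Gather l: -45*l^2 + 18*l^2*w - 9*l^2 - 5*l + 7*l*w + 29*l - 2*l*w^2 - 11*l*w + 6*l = l^2*(18*w - 54) + l*(-2*w^2 - 4*w + 30)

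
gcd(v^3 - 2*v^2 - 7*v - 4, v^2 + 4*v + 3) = v + 1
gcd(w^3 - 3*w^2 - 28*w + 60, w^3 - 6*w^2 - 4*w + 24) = w^2 - 8*w + 12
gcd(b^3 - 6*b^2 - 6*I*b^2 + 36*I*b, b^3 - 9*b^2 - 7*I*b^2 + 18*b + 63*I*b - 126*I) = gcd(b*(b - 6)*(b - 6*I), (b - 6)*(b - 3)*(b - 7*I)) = b - 6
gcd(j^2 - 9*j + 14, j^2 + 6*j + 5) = 1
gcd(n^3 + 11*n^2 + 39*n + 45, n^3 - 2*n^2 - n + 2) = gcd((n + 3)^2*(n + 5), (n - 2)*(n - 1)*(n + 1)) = 1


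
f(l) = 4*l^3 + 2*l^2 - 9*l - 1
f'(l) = 12*l^2 + 4*l - 9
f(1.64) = 7.26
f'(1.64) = 29.84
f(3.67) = 190.63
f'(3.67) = 167.31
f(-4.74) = -339.39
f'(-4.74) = 241.65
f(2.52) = 53.03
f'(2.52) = 77.28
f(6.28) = 1012.05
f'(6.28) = 489.38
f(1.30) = -0.53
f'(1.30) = 16.48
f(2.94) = 91.48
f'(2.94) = 106.48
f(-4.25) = -233.69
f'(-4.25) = 190.75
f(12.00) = 7091.00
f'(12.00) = 1767.00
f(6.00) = 881.00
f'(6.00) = 447.00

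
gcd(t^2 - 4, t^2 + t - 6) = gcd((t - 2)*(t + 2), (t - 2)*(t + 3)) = t - 2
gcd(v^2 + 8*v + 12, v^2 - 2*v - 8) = v + 2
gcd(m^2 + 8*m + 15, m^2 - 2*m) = 1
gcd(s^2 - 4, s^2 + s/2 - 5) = s - 2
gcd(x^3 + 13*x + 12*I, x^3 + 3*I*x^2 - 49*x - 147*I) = x + 3*I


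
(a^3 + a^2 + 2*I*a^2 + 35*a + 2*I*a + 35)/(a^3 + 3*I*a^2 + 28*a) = (a^2 + a*(1 - 5*I) - 5*I)/(a*(a - 4*I))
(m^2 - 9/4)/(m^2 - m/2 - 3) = (m - 3/2)/(m - 2)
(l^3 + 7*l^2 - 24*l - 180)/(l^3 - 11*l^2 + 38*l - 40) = (l^2 + 12*l + 36)/(l^2 - 6*l + 8)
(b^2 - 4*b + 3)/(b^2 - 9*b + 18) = (b - 1)/(b - 6)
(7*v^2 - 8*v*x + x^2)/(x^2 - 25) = (7*v^2 - 8*v*x + x^2)/(x^2 - 25)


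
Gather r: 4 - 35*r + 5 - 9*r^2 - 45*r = -9*r^2 - 80*r + 9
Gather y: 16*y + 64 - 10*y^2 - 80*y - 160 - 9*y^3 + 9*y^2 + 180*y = -9*y^3 - y^2 + 116*y - 96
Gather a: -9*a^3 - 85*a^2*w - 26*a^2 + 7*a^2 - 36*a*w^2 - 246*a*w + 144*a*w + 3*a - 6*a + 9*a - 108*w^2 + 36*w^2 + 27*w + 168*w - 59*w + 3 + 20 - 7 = -9*a^3 + a^2*(-85*w - 19) + a*(-36*w^2 - 102*w + 6) - 72*w^2 + 136*w + 16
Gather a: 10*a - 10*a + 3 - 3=0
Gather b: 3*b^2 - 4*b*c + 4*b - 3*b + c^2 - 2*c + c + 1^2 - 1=3*b^2 + b*(1 - 4*c) + c^2 - c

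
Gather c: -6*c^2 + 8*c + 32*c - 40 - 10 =-6*c^2 + 40*c - 50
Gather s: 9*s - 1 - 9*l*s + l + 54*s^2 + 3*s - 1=l + 54*s^2 + s*(12 - 9*l) - 2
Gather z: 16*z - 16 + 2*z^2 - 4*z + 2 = 2*z^2 + 12*z - 14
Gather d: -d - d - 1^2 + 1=-2*d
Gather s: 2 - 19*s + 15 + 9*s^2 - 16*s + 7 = 9*s^2 - 35*s + 24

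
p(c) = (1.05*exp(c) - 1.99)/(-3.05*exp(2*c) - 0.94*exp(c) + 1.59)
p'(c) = (1.05*exp(c) - 1.99)*(6.1*exp(2*c) + 0.94*exp(c))/(-3.05*exp(2*c) - 0.94*exp(c) + 1.59)^2 + 1.05*exp(c)/(-3.05*exp(2*c) - 0.94*exp(c) + 1.59)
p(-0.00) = 0.39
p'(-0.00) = -1.59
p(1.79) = -0.04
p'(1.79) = 0.02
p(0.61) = 0.01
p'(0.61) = -0.20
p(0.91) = -0.03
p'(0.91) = -0.07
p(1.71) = -0.04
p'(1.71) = 0.02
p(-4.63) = -1.25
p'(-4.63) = -0.00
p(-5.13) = -1.25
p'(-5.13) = -0.00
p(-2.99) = -1.26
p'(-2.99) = -0.02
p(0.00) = 0.39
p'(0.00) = -1.59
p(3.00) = -0.02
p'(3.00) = 0.01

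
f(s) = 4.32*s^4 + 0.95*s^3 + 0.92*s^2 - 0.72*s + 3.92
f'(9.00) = 12843.81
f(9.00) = 29108.03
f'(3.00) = 497.01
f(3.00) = 385.61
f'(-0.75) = -7.79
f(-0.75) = 5.94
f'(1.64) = 86.18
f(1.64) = 40.65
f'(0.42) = 1.84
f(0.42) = 3.98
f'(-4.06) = -1117.65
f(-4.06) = 1132.21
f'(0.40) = 1.58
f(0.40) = 3.95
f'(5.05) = 2306.70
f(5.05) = 2955.73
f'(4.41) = 1544.86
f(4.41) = 1734.06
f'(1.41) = 55.98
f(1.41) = 24.47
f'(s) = 17.28*s^3 + 2.85*s^2 + 1.84*s - 0.72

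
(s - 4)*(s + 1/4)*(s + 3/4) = s^3 - 3*s^2 - 61*s/16 - 3/4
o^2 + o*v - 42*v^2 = (o - 6*v)*(o + 7*v)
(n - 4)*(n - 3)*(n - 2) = n^3 - 9*n^2 + 26*n - 24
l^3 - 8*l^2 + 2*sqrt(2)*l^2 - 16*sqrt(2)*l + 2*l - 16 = (l - 8)*(l + sqrt(2))^2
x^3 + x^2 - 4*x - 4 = (x - 2)*(x + 1)*(x + 2)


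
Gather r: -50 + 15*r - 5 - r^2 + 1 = -r^2 + 15*r - 54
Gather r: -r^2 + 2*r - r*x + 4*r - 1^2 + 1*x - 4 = -r^2 + r*(6 - x) + x - 5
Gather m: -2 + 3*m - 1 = 3*m - 3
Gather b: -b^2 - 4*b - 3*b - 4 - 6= -b^2 - 7*b - 10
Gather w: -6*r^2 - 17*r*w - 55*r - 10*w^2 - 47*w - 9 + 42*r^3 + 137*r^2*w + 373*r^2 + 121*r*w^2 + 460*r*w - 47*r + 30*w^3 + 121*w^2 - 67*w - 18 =42*r^3 + 367*r^2 - 102*r + 30*w^3 + w^2*(121*r + 111) + w*(137*r^2 + 443*r - 114) - 27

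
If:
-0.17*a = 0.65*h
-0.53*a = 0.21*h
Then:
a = 0.00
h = 0.00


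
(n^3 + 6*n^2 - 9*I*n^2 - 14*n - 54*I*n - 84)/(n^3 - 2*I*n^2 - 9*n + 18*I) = (n^2 + n*(6 - 7*I) - 42*I)/(n^2 - 9)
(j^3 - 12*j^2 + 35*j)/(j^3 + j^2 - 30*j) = (j - 7)/(j + 6)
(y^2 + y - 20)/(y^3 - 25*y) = (y - 4)/(y*(y - 5))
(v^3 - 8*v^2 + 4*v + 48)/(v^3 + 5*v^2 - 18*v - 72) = (v^2 - 4*v - 12)/(v^2 + 9*v + 18)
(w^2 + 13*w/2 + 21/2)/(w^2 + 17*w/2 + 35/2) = (w + 3)/(w + 5)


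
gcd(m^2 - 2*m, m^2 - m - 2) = m - 2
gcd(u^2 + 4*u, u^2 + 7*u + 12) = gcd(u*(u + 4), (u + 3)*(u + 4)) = u + 4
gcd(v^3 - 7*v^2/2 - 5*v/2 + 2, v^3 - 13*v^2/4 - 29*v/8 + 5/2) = v^2 - 9*v/2 + 2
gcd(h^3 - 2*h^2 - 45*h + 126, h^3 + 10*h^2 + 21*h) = h + 7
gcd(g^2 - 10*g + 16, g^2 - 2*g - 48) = g - 8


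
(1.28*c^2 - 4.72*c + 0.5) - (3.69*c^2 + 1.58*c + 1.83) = -2.41*c^2 - 6.3*c - 1.33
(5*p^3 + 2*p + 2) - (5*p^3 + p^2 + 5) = -p^2 + 2*p - 3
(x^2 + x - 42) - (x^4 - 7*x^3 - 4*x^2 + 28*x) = -x^4 + 7*x^3 + 5*x^2 - 27*x - 42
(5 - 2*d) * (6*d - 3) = -12*d^2 + 36*d - 15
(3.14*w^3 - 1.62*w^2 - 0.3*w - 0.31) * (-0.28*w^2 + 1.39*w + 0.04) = -0.8792*w^5 + 4.8182*w^4 - 2.0422*w^3 - 0.395*w^2 - 0.4429*w - 0.0124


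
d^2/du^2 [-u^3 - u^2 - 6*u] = -6*u - 2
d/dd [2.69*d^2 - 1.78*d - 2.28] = 5.38*d - 1.78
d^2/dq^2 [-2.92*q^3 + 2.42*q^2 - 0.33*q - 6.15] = 4.84 - 17.52*q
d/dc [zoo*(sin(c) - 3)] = zoo*cos(c)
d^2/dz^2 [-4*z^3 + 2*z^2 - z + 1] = 4 - 24*z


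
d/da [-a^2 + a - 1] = 1 - 2*a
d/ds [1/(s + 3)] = -1/(s + 3)^2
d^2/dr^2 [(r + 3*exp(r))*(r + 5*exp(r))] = 8*r*exp(r) + 60*exp(2*r) + 16*exp(r) + 2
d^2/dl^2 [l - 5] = 0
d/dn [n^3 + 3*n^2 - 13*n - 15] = 3*n^2 + 6*n - 13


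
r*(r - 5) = r^2 - 5*r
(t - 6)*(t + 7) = t^2 + t - 42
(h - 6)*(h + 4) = h^2 - 2*h - 24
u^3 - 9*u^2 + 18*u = u*(u - 6)*(u - 3)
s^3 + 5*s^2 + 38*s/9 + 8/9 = (s + 1/3)*(s + 2/3)*(s + 4)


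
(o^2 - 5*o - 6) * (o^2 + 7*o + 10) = o^4 + 2*o^3 - 31*o^2 - 92*o - 60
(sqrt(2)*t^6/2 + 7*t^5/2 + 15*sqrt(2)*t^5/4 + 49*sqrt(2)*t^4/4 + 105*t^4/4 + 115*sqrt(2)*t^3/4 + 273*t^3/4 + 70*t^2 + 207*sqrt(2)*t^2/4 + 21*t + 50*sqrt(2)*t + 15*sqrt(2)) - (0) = sqrt(2)*t^6/2 + 7*t^5/2 + 15*sqrt(2)*t^5/4 + 49*sqrt(2)*t^4/4 + 105*t^4/4 + 115*sqrt(2)*t^3/4 + 273*t^3/4 + 70*t^2 + 207*sqrt(2)*t^2/4 + 21*t + 50*sqrt(2)*t + 15*sqrt(2)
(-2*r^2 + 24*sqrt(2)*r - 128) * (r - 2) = -2*r^3 + 4*r^2 + 24*sqrt(2)*r^2 - 128*r - 48*sqrt(2)*r + 256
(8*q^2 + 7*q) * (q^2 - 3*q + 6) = 8*q^4 - 17*q^3 + 27*q^2 + 42*q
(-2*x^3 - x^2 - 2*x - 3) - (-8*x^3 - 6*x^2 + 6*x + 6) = 6*x^3 + 5*x^2 - 8*x - 9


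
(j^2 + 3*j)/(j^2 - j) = (j + 3)/(j - 1)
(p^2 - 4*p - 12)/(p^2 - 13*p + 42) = (p + 2)/(p - 7)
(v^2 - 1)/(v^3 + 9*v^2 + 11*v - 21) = (v + 1)/(v^2 + 10*v + 21)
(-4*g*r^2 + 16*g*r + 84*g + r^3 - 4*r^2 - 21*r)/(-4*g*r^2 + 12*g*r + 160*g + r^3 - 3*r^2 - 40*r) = (r^2 - 4*r - 21)/(r^2 - 3*r - 40)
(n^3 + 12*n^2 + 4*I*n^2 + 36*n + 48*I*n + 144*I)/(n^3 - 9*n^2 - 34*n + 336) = (n^2 + n*(6 + 4*I) + 24*I)/(n^2 - 15*n + 56)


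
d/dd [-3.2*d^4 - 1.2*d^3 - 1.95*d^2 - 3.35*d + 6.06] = -12.8*d^3 - 3.6*d^2 - 3.9*d - 3.35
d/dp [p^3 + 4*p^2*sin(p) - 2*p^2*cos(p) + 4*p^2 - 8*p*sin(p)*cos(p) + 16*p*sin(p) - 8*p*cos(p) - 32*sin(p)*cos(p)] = 2*p^2*sin(p) + 4*p^2*cos(p) + 3*p^2 + 16*p*sin(p) + 12*p*cos(p) - 8*p*cos(2*p) + 8*p + 16*sin(p) - 4*sin(2*p) - 8*cos(p) - 32*cos(2*p)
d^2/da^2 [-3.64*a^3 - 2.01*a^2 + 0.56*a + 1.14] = -21.84*a - 4.02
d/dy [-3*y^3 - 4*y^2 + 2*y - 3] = -9*y^2 - 8*y + 2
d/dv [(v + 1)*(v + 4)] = 2*v + 5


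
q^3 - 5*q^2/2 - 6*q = q*(q - 4)*(q + 3/2)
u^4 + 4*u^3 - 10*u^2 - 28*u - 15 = (u - 3)*(u + 1)^2*(u + 5)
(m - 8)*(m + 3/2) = m^2 - 13*m/2 - 12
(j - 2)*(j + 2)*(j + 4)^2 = j^4 + 8*j^3 + 12*j^2 - 32*j - 64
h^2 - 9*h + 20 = (h - 5)*(h - 4)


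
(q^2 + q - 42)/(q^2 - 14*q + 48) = (q + 7)/(q - 8)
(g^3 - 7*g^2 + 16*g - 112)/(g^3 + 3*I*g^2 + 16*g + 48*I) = (g - 7)/(g + 3*I)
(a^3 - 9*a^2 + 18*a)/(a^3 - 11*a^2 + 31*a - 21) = a*(a - 6)/(a^2 - 8*a + 7)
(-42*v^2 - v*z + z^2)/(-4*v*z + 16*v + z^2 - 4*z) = (42*v^2 + v*z - z^2)/(4*v*z - 16*v - z^2 + 4*z)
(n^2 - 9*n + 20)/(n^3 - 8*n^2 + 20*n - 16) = (n - 5)/(n^2 - 4*n + 4)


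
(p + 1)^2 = p^2 + 2*p + 1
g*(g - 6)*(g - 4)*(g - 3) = g^4 - 13*g^3 + 54*g^2 - 72*g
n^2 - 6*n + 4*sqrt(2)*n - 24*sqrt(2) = (n - 6)*(n + 4*sqrt(2))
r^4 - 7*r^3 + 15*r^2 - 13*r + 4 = (r - 4)*(r - 1)^3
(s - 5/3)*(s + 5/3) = s^2 - 25/9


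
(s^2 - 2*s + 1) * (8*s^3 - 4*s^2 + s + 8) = 8*s^5 - 20*s^4 + 17*s^3 + 2*s^2 - 15*s + 8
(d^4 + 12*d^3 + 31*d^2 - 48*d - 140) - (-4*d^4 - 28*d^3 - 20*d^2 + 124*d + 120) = 5*d^4 + 40*d^3 + 51*d^2 - 172*d - 260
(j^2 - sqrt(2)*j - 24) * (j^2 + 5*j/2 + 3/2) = j^4 - sqrt(2)*j^3 + 5*j^3/2 - 45*j^2/2 - 5*sqrt(2)*j^2/2 - 60*j - 3*sqrt(2)*j/2 - 36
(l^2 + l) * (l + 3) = l^3 + 4*l^2 + 3*l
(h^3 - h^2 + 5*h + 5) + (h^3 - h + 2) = 2*h^3 - h^2 + 4*h + 7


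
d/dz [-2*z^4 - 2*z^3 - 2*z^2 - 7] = 2*z*(-4*z^2 - 3*z - 2)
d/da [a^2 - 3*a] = 2*a - 3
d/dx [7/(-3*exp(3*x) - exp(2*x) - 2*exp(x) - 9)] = (63*exp(2*x) + 14*exp(x) + 14)*exp(x)/(3*exp(3*x) + exp(2*x) + 2*exp(x) + 9)^2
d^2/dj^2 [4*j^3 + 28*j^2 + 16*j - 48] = 24*j + 56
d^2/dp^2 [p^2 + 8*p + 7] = 2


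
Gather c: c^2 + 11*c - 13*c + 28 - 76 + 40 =c^2 - 2*c - 8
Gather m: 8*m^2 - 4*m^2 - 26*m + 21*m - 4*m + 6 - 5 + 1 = 4*m^2 - 9*m + 2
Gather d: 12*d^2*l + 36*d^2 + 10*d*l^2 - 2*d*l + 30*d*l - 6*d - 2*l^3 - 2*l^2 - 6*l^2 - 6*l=d^2*(12*l + 36) + d*(10*l^2 + 28*l - 6) - 2*l^3 - 8*l^2 - 6*l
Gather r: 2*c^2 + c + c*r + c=2*c^2 + c*r + 2*c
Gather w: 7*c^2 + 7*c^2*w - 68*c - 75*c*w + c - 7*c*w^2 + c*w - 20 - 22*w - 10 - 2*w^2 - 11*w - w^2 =7*c^2 - 67*c + w^2*(-7*c - 3) + w*(7*c^2 - 74*c - 33) - 30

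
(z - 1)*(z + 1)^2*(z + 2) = z^4 + 3*z^3 + z^2 - 3*z - 2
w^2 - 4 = (w - 2)*(w + 2)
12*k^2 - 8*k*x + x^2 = (-6*k + x)*(-2*k + x)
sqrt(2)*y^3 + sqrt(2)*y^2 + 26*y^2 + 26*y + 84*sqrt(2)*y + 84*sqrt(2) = (y + 6*sqrt(2))*(y + 7*sqrt(2))*(sqrt(2)*y + sqrt(2))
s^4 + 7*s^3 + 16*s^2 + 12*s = s*(s + 2)^2*(s + 3)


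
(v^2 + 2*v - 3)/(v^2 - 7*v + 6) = (v + 3)/(v - 6)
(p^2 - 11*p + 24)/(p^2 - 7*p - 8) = (p - 3)/(p + 1)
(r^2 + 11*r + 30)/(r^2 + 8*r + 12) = (r + 5)/(r + 2)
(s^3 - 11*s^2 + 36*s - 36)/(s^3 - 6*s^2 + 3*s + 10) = (s^2 - 9*s + 18)/(s^2 - 4*s - 5)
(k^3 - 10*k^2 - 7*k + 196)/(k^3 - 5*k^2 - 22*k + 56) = (k - 7)/(k - 2)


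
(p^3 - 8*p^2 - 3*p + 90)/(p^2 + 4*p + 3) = (p^2 - 11*p + 30)/(p + 1)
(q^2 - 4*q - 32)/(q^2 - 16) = (q - 8)/(q - 4)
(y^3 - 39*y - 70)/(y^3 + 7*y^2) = (y^3 - 39*y - 70)/(y^2*(y + 7))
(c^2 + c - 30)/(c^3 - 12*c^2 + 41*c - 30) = (c + 6)/(c^2 - 7*c + 6)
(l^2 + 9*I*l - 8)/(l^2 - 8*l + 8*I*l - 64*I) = (l + I)/(l - 8)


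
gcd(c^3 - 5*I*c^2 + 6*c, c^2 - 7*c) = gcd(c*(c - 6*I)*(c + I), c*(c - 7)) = c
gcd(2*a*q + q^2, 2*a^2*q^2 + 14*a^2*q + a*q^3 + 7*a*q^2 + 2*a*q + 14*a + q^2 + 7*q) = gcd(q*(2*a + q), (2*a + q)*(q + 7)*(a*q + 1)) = 2*a + q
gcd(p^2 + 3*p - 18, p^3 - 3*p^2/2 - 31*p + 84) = p + 6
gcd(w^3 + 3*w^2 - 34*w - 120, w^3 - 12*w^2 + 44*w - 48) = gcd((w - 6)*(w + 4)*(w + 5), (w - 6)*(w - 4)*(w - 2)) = w - 6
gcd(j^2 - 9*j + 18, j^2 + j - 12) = j - 3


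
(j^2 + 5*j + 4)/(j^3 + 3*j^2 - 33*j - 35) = (j + 4)/(j^2 + 2*j - 35)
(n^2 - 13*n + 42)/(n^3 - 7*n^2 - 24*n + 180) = (n - 7)/(n^2 - n - 30)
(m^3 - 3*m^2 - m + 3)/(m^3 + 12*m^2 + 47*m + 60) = (m^3 - 3*m^2 - m + 3)/(m^3 + 12*m^2 + 47*m + 60)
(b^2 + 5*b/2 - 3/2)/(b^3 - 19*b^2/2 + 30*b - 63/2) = (2*b^2 + 5*b - 3)/(2*b^3 - 19*b^2 + 60*b - 63)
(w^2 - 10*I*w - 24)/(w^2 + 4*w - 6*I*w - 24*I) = (w - 4*I)/(w + 4)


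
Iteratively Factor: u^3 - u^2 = (u)*(u^2 - u) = u*(u - 1)*(u)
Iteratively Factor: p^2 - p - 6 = (p - 3)*(p + 2)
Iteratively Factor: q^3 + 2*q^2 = (q)*(q^2 + 2*q) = q*(q + 2)*(q)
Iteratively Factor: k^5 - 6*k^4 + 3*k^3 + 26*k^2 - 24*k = (k)*(k^4 - 6*k^3 + 3*k^2 + 26*k - 24) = k*(k - 3)*(k^3 - 3*k^2 - 6*k + 8) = k*(k - 3)*(k + 2)*(k^2 - 5*k + 4) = k*(k - 4)*(k - 3)*(k + 2)*(k - 1)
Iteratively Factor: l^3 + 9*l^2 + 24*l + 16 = (l + 1)*(l^2 + 8*l + 16) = (l + 1)*(l + 4)*(l + 4)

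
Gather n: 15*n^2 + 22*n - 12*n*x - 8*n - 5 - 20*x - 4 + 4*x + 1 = 15*n^2 + n*(14 - 12*x) - 16*x - 8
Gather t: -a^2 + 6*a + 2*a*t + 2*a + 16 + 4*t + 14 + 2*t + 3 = -a^2 + 8*a + t*(2*a + 6) + 33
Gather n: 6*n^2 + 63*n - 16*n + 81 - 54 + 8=6*n^2 + 47*n + 35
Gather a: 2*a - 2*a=0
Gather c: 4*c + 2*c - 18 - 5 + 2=6*c - 21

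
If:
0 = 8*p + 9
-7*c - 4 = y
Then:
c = -y/7 - 4/7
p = -9/8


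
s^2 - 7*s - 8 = (s - 8)*(s + 1)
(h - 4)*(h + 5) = h^2 + h - 20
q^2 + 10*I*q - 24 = (q + 4*I)*(q + 6*I)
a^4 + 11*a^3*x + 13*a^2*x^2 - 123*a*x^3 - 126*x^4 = (a - 3*x)*(a + x)*(a + 6*x)*(a + 7*x)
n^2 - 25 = (n - 5)*(n + 5)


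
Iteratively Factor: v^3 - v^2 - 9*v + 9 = (v - 3)*(v^2 + 2*v - 3) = (v - 3)*(v + 3)*(v - 1)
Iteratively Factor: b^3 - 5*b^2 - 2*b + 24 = (b - 4)*(b^2 - b - 6) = (b - 4)*(b + 2)*(b - 3)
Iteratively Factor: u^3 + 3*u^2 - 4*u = (u)*(u^2 + 3*u - 4) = u*(u + 4)*(u - 1)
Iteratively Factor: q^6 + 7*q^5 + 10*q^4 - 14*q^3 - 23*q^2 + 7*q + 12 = (q - 1)*(q^5 + 8*q^4 + 18*q^3 + 4*q^2 - 19*q - 12) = (q - 1)*(q + 3)*(q^4 + 5*q^3 + 3*q^2 - 5*q - 4) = (q - 1)^2*(q + 3)*(q^3 + 6*q^2 + 9*q + 4) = (q - 1)^2*(q + 1)*(q + 3)*(q^2 + 5*q + 4) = (q - 1)^2*(q + 1)^2*(q + 3)*(q + 4)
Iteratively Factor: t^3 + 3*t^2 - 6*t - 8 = (t + 1)*(t^2 + 2*t - 8) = (t + 1)*(t + 4)*(t - 2)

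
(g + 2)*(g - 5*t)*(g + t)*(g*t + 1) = g^4*t - 4*g^3*t^2 + 2*g^3*t + g^3 - 5*g^2*t^3 - 8*g^2*t^2 - 4*g^2*t + 2*g^2 - 10*g*t^3 - 5*g*t^2 - 8*g*t - 10*t^2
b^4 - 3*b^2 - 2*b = b*(b - 2)*(b + 1)^2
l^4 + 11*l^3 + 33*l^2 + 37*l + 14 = (l + 1)^2*(l + 2)*(l + 7)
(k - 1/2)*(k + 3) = k^2 + 5*k/2 - 3/2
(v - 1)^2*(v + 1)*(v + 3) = v^4 + 2*v^3 - 4*v^2 - 2*v + 3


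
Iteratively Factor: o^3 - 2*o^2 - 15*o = (o + 3)*(o^2 - 5*o) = o*(o + 3)*(o - 5)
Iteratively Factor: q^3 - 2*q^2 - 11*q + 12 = (q - 4)*(q^2 + 2*q - 3) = (q - 4)*(q - 1)*(q + 3)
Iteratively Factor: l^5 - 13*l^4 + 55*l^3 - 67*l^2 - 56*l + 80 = (l + 1)*(l^4 - 14*l^3 + 69*l^2 - 136*l + 80) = (l - 5)*(l + 1)*(l^3 - 9*l^2 + 24*l - 16) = (l - 5)*(l - 1)*(l + 1)*(l^2 - 8*l + 16) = (l - 5)*(l - 4)*(l - 1)*(l + 1)*(l - 4)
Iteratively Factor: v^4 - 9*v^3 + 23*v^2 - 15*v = (v)*(v^3 - 9*v^2 + 23*v - 15) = v*(v - 1)*(v^2 - 8*v + 15) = v*(v - 5)*(v - 1)*(v - 3)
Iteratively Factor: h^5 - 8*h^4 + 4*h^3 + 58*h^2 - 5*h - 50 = (h - 5)*(h^4 - 3*h^3 - 11*h^2 + 3*h + 10) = (h - 5)*(h + 1)*(h^3 - 4*h^2 - 7*h + 10) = (h - 5)^2*(h + 1)*(h^2 + h - 2) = (h - 5)^2*(h + 1)*(h + 2)*(h - 1)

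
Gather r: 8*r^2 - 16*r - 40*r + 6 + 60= 8*r^2 - 56*r + 66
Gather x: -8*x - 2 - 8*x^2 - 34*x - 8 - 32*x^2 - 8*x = -40*x^2 - 50*x - 10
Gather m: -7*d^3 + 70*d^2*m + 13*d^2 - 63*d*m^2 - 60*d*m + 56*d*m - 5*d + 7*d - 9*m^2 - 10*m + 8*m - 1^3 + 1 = -7*d^3 + 13*d^2 + 2*d + m^2*(-63*d - 9) + m*(70*d^2 - 4*d - 2)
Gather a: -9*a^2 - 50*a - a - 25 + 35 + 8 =-9*a^2 - 51*a + 18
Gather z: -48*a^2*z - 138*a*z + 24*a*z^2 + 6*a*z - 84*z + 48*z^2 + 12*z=z^2*(24*a + 48) + z*(-48*a^2 - 132*a - 72)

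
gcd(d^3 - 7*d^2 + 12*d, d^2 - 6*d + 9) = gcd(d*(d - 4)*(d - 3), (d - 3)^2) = d - 3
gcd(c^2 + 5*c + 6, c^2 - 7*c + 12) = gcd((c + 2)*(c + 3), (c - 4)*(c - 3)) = 1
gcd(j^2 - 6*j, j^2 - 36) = j - 6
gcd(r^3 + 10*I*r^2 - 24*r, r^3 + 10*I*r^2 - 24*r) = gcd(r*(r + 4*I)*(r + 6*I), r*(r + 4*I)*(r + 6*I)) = r^3 + 10*I*r^2 - 24*r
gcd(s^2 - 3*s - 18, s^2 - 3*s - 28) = 1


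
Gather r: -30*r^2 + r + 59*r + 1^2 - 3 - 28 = -30*r^2 + 60*r - 30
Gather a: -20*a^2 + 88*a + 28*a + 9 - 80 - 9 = -20*a^2 + 116*a - 80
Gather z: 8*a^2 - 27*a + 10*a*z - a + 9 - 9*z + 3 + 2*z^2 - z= 8*a^2 - 28*a + 2*z^2 + z*(10*a - 10) + 12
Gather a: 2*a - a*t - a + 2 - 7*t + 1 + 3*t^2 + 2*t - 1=a*(1 - t) + 3*t^2 - 5*t + 2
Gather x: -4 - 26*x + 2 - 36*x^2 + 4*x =-36*x^2 - 22*x - 2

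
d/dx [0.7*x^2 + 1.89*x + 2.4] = 1.4*x + 1.89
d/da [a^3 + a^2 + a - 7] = 3*a^2 + 2*a + 1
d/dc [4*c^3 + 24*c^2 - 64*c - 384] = 12*c^2 + 48*c - 64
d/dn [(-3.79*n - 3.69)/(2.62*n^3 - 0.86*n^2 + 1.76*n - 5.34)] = (19.8596*n^3 + 25.744*n^2 - 6.3468*n + 26.733)/(6.8644*n^6 - 4.5064*n^5 + 9.962*n^4 - 31.0088*n^3 + 12.2824*n^2 - 18.7968*n + 28.5156)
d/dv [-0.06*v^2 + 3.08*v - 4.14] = 3.08 - 0.12*v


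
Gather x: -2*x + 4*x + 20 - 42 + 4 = 2*x - 18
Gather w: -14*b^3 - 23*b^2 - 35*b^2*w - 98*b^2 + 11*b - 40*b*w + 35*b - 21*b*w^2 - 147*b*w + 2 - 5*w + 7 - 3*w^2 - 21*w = -14*b^3 - 121*b^2 + 46*b + w^2*(-21*b - 3) + w*(-35*b^2 - 187*b - 26) + 9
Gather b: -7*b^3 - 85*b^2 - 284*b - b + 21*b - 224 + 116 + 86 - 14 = -7*b^3 - 85*b^2 - 264*b - 36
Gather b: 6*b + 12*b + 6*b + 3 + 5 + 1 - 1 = 24*b + 8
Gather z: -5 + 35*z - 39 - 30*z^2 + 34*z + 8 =-30*z^2 + 69*z - 36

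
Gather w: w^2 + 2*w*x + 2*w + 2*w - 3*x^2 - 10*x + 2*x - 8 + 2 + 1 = w^2 + w*(2*x + 4) - 3*x^2 - 8*x - 5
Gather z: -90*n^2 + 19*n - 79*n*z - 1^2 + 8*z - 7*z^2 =-90*n^2 + 19*n - 7*z^2 + z*(8 - 79*n) - 1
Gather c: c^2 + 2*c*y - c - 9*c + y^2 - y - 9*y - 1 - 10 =c^2 + c*(2*y - 10) + y^2 - 10*y - 11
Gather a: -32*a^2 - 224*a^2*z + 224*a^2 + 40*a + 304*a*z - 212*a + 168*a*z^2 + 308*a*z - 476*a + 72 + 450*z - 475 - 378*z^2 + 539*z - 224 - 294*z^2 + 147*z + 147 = a^2*(192 - 224*z) + a*(168*z^2 + 612*z - 648) - 672*z^2 + 1136*z - 480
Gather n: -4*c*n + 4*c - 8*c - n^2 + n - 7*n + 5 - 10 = -4*c - n^2 + n*(-4*c - 6) - 5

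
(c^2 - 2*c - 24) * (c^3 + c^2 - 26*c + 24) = c^5 - c^4 - 52*c^3 + 52*c^2 + 576*c - 576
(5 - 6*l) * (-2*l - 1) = 12*l^2 - 4*l - 5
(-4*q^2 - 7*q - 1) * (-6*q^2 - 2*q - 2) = 24*q^4 + 50*q^3 + 28*q^2 + 16*q + 2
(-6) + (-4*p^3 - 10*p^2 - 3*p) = -4*p^3 - 10*p^2 - 3*p - 6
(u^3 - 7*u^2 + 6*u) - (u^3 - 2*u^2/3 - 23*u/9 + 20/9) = -19*u^2/3 + 77*u/9 - 20/9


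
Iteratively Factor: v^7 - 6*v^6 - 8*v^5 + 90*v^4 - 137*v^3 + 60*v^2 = (v)*(v^6 - 6*v^5 - 8*v^4 + 90*v^3 - 137*v^2 + 60*v) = v*(v - 1)*(v^5 - 5*v^4 - 13*v^3 + 77*v^2 - 60*v) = v*(v - 1)*(v + 4)*(v^4 - 9*v^3 + 23*v^2 - 15*v) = v*(v - 3)*(v - 1)*(v + 4)*(v^3 - 6*v^2 + 5*v) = v*(v - 5)*(v - 3)*(v - 1)*(v + 4)*(v^2 - v) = v^2*(v - 5)*(v - 3)*(v - 1)*(v + 4)*(v - 1)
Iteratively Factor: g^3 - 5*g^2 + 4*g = (g)*(g^2 - 5*g + 4) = g*(g - 4)*(g - 1)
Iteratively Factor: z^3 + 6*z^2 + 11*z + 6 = (z + 2)*(z^2 + 4*z + 3) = (z + 1)*(z + 2)*(z + 3)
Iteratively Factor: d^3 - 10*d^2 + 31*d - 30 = (d - 2)*(d^2 - 8*d + 15) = (d - 5)*(d - 2)*(d - 3)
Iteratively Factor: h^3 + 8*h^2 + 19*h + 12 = (h + 4)*(h^2 + 4*h + 3) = (h + 3)*(h + 4)*(h + 1)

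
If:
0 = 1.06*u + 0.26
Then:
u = -0.25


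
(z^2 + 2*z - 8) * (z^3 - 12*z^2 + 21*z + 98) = z^5 - 10*z^4 - 11*z^3 + 236*z^2 + 28*z - 784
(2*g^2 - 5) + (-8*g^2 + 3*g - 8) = -6*g^2 + 3*g - 13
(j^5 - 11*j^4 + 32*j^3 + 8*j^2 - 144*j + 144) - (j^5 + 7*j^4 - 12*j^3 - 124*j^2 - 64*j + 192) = -18*j^4 + 44*j^3 + 132*j^2 - 80*j - 48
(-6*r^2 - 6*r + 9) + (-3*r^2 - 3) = -9*r^2 - 6*r + 6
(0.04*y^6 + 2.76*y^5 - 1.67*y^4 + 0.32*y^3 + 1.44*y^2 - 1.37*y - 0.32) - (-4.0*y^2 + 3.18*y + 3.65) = 0.04*y^6 + 2.76*y^5 - 1.67*y^4 + 0.32*y^3 + 5.44*y^2 - 4.55*y - 3.97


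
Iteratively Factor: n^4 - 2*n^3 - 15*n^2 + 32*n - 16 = (n - 4)*(n^3 + 2*n^2 - 7*n + 4) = (n - 4)*(n - 1)*(n^2 + 3*n - 4) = (n - 4)*(n - 1)^2*(n + 4)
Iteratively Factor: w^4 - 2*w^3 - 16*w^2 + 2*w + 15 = (w + 3)*(w^3 - 5*w^2 - w + 5) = (w - 5)*(w + 3)*(w^2 - 1) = (w - 5)*(w + 1)*(w + 3)*(w - 1)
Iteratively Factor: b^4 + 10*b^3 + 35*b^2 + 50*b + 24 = (b + 2)*(b^3 + 8*b^2 + 19*b + 12) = (b + 2)*(b + 4)*(b^2 + 4*b + 3) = (b + 1)*(b + 2)*(b + 4)*(b + 3)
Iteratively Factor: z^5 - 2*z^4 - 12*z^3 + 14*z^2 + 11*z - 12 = (z - 1)*(z^4 - z^3 - 13*z^2 + z + 12) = (z - 1)*(z + 1)*(z^3 - 2*z^2 - 11*z + 12) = (z - 1)*(z + 1)*(z + 3)*(z^2 - 5*z + 4) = (z - 1)^2*(z + 1)*(z + 3)*(z - 4)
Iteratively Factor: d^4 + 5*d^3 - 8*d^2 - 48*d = (d - 3)*(d^3 + 8*d^2 + 16*d) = (d - 3)*(d + 4)*(d^2 + 4*d) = d*(d - 3)*(d + 4)*(d + 4)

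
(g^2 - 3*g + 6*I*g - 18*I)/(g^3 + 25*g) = (g^2 + g*(-3 + 6*I) - 18*I)/(g^3 + 25*g)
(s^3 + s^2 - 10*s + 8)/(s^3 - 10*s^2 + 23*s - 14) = (s + 4)/(s - 7)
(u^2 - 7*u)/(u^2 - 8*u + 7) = u/(u - 1)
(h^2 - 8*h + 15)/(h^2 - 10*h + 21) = (h - 5)/(h - 7)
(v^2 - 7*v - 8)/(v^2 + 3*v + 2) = (v - 8)/(v + 2)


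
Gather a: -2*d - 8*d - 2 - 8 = -10*d - 10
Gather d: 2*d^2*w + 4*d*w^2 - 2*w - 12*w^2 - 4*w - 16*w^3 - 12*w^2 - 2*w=2*d^2*w + 4*d*w^2 - 16*w^3 - 24*w^2 - 8*w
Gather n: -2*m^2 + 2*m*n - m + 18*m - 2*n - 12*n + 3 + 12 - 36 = -2*m^2 + 17*m + n*(2*m - 14) - 21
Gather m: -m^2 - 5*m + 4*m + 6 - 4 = -m^2 - m + 2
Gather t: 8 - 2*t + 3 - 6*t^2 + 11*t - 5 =-6*t^2 + 9*t + 6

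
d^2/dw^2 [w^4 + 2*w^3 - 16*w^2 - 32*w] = 12*w^2 + 12*w - 32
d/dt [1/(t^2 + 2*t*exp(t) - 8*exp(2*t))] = 2*(-t*exp(t) - t + 8*exp(2*t) - exp(t))/(t^2 + 2*t*exp(t) - 8*exp(2*t))^2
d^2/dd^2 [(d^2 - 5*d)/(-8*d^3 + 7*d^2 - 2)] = 2*(-64*d^6 + 960*d^5 - 840*d^4 + 357*d^3 - 522*d^2 + 210*d - 4)/(512*d^9 - 1344*d^8 + 1176*d^7 + 41*d^6 - 672*d^5 + 294*d^4 + 96*d^3 - 84*d^2 + 8)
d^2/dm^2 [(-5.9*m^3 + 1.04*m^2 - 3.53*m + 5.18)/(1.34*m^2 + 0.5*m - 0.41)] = (1.4210854715202e-14*m^5 - 3.5527136788005e-15*m^4 - 23.503456*m^3 + 66.492504*m^2 + 3.236568*m + 7.184132)/(2.406104*m^6 + 2.6934*m^5 - 1.203588*m^4 - 1.5232*m^3 + 0.368262*m^2 + 0.25215*m - 0.068921)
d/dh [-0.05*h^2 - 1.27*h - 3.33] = -0.1*h - 1.27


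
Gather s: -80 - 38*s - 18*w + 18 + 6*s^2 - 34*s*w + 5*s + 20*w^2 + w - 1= 6*s^2 + s*(-34*w - 33) + 20*w^2 - 17*w - 63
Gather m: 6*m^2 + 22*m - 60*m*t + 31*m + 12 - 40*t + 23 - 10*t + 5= 6*m^2 + m*(53 - 60*t) - 50*t + 40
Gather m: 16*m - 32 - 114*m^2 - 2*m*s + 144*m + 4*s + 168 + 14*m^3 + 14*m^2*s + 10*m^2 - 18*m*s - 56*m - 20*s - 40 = 14*m^3 + m^2*(14*s - 104) + m*(104 - 20*s) - 16*s + 96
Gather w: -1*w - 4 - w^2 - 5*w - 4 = -w^2 - 6*w - 8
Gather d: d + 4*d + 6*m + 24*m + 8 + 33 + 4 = 5*d + 30*m + 45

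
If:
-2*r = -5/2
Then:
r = 5/4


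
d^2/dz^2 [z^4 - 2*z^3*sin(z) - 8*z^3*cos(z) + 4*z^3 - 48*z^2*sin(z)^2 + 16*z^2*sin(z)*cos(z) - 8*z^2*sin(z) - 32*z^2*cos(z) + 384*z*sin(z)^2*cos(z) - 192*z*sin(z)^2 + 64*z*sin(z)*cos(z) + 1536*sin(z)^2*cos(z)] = 2*z^3*sin(z) + 8*z^3*cos(z) + 56*z^2*sin(z) - 32*z^2*sin(2*z) + 20*z^2*cos(z) - 96*z^2*cos(2*z) + 12*z^2 + 116*z*sin(z) - 320*sqrt(2)*z*sin(2*z + pi/4) - 176*z*cos(z) + 864*z*cos(3*z) + 24*z - 208*sin(z) - 368*sin(2*z) + 576*sin(3*z) - 448*cos(z) + 176*cos(2*z) + 3456*cos(3*z) - 48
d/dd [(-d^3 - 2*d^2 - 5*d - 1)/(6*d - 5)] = (-12*d^3 + 3*d^2 + 20*d + 31)/(36*d^2 - 60*d + 25)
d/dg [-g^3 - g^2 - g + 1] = -3*g^2 - 2*g - 1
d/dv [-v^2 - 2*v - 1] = -2*v - 2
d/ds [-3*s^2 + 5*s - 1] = 5 - 6*s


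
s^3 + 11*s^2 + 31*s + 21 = (s + 1)*(s + 3)*(s + 7)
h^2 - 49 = (h - 7)*(h + 7)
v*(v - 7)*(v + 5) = v^3 - 2*v^2 - 35*v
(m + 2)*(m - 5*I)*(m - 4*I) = m^3 + 2*m^2 - 9*I*m^2 - 20*m - 18*I*m - 40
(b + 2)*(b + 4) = b^2 + 6*b + 8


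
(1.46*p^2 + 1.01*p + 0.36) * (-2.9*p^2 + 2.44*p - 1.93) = -4.234*p^4 + 0.6334*p^3 - 1.3974*p^2 - 1.0709*p - 0.6948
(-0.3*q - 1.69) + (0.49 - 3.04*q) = -3.34*q - 1.2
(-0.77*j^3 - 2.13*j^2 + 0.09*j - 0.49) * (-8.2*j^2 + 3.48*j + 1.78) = 6.314*j^5 + 14.7864*j^4 - 9.521*j^3 + 0.5398*j^2 - 1.545*j - 0.8722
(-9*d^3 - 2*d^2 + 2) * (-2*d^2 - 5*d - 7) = 18*d^5 + 49*d^4 + 73*d^3 + 10*d^2 - 10*d - 14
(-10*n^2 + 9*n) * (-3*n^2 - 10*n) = 30*n^4 + 73*n^3 - 90*n^2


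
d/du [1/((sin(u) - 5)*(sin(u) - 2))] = (7 - 2*sin(u))*cos(u)/((sin(u) - 5)^2*(sin(u) - 2)^2)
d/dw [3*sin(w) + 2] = 3*cos(w)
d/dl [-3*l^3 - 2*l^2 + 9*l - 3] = -9*l^2 - 4*l + 9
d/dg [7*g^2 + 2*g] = 14*g + 2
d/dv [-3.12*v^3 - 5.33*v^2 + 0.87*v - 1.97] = -9.36*v^2 - 10.66*v + 0.87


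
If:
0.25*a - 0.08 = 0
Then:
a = 0.32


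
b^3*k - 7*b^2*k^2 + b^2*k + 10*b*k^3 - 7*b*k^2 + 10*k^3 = (b - 5*k)*(b - 2*k)*(b*k + k)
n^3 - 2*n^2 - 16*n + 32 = (n - 4)*(n - 2)*(n + 4)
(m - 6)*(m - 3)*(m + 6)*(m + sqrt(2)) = m^4 - 3*m^3 + sqrt(2)*m^3 - 36*m^2 - 3*sqrt(2)*m^2 - 36*sqrt(2)*m + 108*m + 108*sqrt(2)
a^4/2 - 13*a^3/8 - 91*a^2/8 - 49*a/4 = a*(a/2 + 1)*(a - 7)*(a + 7/4)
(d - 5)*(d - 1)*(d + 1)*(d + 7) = d^4 + 2*d^3 - 36*d^2 - 2*d + 35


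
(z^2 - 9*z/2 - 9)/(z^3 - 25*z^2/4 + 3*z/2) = 2*(2*z + 3)/(z*(4*z - 1))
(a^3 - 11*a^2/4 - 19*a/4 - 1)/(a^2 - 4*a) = a + 5/4 + 1/(4*a)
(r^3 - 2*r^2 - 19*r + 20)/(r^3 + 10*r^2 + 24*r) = (r^2 - 6*r + 5)/(r*(r + 6))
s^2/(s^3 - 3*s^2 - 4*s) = s/(s^2 - 3*s - 4)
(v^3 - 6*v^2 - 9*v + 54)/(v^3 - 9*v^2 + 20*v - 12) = (v^2 - 9)/(v^2 - 3*v + 2)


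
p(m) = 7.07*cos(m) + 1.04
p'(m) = -7.07*sin(m)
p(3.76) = -4.72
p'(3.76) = 4.10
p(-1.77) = -0.36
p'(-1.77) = 6.93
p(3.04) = -5.99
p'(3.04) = -0.72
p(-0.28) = 7.83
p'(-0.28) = 1.95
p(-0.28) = 7.83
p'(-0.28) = 1.95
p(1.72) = -0.01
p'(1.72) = -6.99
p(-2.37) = -4.03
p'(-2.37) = 4.93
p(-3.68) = -5.03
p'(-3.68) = -3.63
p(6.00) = 7.83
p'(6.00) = 1.98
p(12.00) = 7.01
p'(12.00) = 3.79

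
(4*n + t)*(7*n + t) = 28*n^2 + 11*n*t + t^2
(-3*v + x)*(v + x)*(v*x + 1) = -3*v^3*x - 2*v^2*x^2 - 3*v^2 + v*x^3 - 2*v*x + x^2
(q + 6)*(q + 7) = q^2 + 13*q + 42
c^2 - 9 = (c - 3)*(c + 3)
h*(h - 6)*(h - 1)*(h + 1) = h^4 - 6*h^3 - h^2 + 6*h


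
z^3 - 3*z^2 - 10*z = z*(z - 5)*(z + 2)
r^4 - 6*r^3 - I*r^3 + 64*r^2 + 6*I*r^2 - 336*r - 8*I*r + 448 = (r - 4)*(r - 2)*(r - 8*I)*(r + 7*I)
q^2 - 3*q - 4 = (q - 4)*(q + 1)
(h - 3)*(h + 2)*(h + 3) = h^3 + 2*h^2 - 9*h - 18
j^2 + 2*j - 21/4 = (j - 3/2)*(j + 7/2)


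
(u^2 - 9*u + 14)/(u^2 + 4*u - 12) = (u - 7)/(u + 6)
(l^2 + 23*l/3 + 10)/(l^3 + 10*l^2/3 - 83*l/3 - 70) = (3*l + 5)/(3*l^2 - 8*l - 35)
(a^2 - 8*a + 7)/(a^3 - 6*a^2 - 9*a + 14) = 1/(a + 2)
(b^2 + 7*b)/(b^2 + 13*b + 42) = b/(b + 6)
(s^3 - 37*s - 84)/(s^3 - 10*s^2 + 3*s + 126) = (s + 4)/(s - 6)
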